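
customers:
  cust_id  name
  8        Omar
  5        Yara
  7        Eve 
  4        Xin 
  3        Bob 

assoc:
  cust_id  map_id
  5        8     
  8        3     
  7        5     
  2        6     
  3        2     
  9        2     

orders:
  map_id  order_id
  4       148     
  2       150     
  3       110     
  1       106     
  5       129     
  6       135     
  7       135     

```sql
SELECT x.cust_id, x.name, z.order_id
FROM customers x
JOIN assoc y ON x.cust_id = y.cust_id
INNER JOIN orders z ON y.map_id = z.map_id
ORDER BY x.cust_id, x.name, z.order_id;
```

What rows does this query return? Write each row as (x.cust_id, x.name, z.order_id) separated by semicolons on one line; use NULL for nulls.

(3, Bob, 150); (7, Eve, 129); (8, Omar, 110)

Step 1 — x INNER JOIN y on cust_id → 4 row(s).
Then INNER JOIN `orders z` on map_id: keep only rows whose y.map_id appears in z.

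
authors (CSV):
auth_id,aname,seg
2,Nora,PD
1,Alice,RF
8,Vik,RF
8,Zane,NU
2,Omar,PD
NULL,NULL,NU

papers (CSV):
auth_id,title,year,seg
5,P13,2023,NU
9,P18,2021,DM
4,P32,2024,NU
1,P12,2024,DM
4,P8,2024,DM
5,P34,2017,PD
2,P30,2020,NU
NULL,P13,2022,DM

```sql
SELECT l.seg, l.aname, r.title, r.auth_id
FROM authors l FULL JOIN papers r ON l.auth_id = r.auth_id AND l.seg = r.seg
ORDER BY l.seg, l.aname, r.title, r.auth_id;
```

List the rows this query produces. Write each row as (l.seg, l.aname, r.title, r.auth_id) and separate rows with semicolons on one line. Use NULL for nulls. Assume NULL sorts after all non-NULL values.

(NU, Zane, NULL, NULL); (NU, NULL, NULL, NULL); (PD, Nora, NULL, NULL); (PD, Omar, NULL, NULL); (RF, Alice, NULL, NULL); (RF, Vik, NULL, NULL); (NULL, NULL, P12, 1); (NULL, NULL, P13, 5); (NULL, NULL, P13, NULL); (NULL, NULL, P18, 9); (NULL, NULL, P30, 2); (NULL, NULL, P32, 4); (NULL, NULL, P34, 5); (NULL, NULL, P8, 4)

FULL OUTER JOIN keeps every row from both sides; unmatched rows get NULL for the other side's columns.
Matching on l.auth_id = r.auth_id AND l.seg = r.seg. A NULL in a compared column never satisfies the condition.
- l[0] auth_id=2, seg=PD → no match; kept with NULLs on the r side.
- l[1] auth_id=1, seg=RF → no match; kept with NULLs on the r side.
- l[2] auth_id=8, seg=RF → no match; kept with NULLs on the r side.
- l[3] auth_id=8, seg=NU → no match; kept with NULLs on the r side.
- l[4] auth_id=2, seg=PD → no match; kept with NULLs on the r side.
- l[5] auth_id=NULL, seg=NU → no match; kept with NULLs on the r side.
- 8 r row(s) had no l match → kept, l columns NULL.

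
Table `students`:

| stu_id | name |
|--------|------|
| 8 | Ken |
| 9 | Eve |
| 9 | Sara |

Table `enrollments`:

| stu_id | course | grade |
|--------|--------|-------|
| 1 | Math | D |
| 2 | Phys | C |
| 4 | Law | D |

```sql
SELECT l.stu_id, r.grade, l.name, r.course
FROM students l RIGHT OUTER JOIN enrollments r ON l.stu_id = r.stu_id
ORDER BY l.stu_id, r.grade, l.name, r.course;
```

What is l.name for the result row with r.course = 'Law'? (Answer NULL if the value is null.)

NULL

RIGHT JOIN keeps every row from `enrollments`; unmatched rows get NULL for `students`'s columns.
Matching on l.stu_id = r.stu_id.
Matched pairs: 0; unmatched r rows kept: 3.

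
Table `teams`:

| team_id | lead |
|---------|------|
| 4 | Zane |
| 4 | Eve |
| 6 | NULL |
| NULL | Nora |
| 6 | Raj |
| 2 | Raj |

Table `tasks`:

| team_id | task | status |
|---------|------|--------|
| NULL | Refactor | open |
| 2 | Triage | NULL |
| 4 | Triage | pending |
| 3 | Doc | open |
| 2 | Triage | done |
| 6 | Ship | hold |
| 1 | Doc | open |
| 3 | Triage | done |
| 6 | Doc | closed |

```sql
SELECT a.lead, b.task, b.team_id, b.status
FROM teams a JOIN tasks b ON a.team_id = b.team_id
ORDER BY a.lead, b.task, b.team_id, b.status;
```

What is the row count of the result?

INNER JOIN keeps only pairs where the ON condition holds.
Matching on a.team_id = b.team_id. A NULL in a compared column never satisfies the condition.
- team_id=4: 1 matching b row(s), so 1 row(s) emitted.
- team_id=4: 1 matching b row(s), so 1 row(s) emitted.
- team_id=6: 2 matching b row(s), so 2 row(s) emitted.
- team_id=NULL: no matching b row, dropped.
- team_id=6: 2 matching b row(s), so 2 row(s) emitted.
- team_id=2: 2 matching b row(s), so 2 row(s) emitted.
Total: 8 rows.

8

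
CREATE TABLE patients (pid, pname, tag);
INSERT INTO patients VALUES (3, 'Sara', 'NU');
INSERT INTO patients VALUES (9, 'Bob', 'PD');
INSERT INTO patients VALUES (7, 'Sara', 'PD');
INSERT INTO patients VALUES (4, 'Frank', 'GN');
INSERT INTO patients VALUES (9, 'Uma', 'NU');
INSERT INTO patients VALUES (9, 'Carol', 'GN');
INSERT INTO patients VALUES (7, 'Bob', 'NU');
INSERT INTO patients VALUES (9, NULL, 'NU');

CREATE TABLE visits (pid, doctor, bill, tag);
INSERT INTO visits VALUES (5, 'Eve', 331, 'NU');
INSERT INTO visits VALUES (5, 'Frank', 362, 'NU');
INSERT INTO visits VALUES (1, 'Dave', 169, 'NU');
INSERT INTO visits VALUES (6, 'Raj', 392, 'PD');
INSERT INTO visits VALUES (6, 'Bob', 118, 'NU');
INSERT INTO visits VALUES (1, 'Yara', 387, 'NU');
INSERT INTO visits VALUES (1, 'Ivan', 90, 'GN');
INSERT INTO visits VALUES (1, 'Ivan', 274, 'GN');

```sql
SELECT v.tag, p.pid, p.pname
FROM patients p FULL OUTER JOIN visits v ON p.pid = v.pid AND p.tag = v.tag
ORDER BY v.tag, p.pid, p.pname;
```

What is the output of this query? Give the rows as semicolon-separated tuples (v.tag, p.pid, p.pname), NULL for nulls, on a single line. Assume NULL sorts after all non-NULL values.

FULL OUTER JOIN keeps every row from both sides; unmatched rows get NULL for the other side's columns.
Matching on p.pid = v.pid AND p.tag = v.tag.
- p[0] pid=3, tag=NU → no match; kept with NULLs on the v side.
- p[1] pid=9, tag=PD → no match; kept with NULLs on the v side.
- p[2] pid=7, tag=PD → no match; kept with NULLs on the v side.
- p[3] pid=4, tag=GN → no match; kept with NULLs on the v side.
- p[4] pid=9, tag=NU → no match; kept with NULLs on the v side.
- p[5] pid=9, tag=GN → no match; kept with NULLs on the v side.
- p[6] pid=7, tag=NU → no match; kept with NULLs on the v side.
- p[7] pid=9, tag=NU → no match; kept with NULLs on the v side.
- 8 row(s) from v found no p partner → padded with NULL.

(GN, NULL, NULL); (GN, NULL, NULL); (NU, NULL, NULL); (NU, NULL, NULL); (NU, NULL, NULL); (NU, NULL, NULL); (NU, NULL, NULL); (PD, NULL, NULL); (NULL, 3, Sara); (NULL, 4, Frank); (NULL, 7, Bob); (NULL, 7, Sara); (NULL, 9, Bob); (NULL, 9, Carol); (NULL, 9, Uma); (NULL, 9, NULL)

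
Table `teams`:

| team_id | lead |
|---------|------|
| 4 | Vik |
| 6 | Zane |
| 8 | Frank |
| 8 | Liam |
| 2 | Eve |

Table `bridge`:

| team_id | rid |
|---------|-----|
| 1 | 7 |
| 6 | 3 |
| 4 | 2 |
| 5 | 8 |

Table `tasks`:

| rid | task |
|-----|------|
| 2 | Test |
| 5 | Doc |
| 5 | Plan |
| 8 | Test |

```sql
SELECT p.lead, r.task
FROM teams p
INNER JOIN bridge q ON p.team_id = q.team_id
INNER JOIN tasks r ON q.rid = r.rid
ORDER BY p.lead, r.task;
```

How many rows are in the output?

Joins associate left-to-right: teams INNER JOIN bridge on team_id gives 2 intermediate row(s).
Then INNER JOIN `tasks r` on rid: keep only rows whose q.rid appears in r.
Result: 1 row(s).

1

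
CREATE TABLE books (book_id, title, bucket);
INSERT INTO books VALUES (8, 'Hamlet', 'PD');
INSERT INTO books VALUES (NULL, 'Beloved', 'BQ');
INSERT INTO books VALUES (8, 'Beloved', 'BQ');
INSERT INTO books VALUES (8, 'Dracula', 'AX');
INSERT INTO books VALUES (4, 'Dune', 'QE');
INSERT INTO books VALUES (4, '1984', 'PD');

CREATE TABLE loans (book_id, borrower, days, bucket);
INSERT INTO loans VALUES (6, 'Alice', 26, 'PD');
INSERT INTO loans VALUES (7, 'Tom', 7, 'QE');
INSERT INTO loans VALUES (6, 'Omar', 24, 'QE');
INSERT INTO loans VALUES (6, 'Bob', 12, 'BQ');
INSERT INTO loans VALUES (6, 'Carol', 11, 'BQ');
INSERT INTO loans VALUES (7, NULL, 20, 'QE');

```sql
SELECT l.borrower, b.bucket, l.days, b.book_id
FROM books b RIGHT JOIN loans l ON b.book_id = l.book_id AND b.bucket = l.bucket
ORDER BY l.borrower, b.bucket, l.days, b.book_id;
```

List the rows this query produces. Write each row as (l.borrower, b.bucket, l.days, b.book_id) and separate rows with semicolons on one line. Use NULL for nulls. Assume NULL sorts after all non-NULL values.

(Alice, NULL, 26, NULL); (Bob, NULL, 12, NULL); (Carol, NULL, 11, NULL); (Omar, NULL, 24, NULL); (Tom, NULL, 7, NULL); (NULL, NULL, 20, NULL)

RIGHT JOIN keeps every row from `loans`; unmatched rows get NULL for `books`'s columns.
Matching on b.book_id = l.book_id AND b.bucket = l.bucket. A NULL in a compared column never satisfies the condition.
Matched pairs: 0; unmatched l rows kept: 6.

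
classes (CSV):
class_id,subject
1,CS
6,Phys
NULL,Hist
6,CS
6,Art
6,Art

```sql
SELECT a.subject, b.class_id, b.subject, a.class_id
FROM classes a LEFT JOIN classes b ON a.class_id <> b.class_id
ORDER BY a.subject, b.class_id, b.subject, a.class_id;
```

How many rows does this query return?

9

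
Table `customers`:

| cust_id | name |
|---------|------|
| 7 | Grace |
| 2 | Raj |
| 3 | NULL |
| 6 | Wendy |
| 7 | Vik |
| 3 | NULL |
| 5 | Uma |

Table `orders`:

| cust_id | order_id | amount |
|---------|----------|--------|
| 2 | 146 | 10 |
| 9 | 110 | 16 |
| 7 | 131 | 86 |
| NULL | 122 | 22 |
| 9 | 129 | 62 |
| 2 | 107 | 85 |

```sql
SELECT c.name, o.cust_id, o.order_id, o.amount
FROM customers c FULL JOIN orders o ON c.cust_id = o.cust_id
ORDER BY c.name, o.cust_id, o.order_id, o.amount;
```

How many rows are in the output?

11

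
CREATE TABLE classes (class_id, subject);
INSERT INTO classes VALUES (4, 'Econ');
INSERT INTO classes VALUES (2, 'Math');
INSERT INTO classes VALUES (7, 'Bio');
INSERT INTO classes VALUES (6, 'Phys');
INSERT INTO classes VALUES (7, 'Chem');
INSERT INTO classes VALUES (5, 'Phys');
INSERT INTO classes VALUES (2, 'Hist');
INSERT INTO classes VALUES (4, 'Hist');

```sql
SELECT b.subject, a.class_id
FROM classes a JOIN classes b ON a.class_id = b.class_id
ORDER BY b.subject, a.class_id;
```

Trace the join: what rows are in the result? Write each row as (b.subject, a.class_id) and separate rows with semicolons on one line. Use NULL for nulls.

INNER JOIN keeps only pairs where the ON condition holds.
Matching on a.class_id = b.class_id.
- a[0] class_id=4 → 2 match(es) in b → 2 row(s).
- a[1] class_id=2 → 2 match(es) in b → 2 row(s).
- a[2] class_id=7 → 2 match(es) in b → 2 row(s).
- a[3] class_id=6 → 1 match(es) in b → 1 row(s).
- a[4] class_id=7 → 2 match(es) in b → 2 row(s).
- a[5] class_id=5 → 1 match(es) in b → 1 row(s).
- a[6] class_id=2 → 2 match(es) in b → 2 row(s).
- a[7] class_id=4 → 2 match(es) in b → 2 row(s).

(Bio, 7); (Bio, 7); (Chem, 7); (Chem, 7); (Econ, 4); (Econ, 4); (Hist, 2); (Hist, 2); (Hist, 4); (Hist, 4); (Math, 2); (Math, 2); (Phys, 5); (Phys, 6)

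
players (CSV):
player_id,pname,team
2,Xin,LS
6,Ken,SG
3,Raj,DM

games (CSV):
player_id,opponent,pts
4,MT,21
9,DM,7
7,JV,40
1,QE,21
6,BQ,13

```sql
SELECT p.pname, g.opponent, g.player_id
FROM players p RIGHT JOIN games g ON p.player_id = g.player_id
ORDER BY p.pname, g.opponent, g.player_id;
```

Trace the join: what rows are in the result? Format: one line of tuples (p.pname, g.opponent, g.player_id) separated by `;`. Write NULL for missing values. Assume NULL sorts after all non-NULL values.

RIGHT JOIN keeps every row from `games`; unmatched rows get NULL for `players`'s columns.
Matching on p.player_id = g.player_id.
- p (player_id=2) has no partner in g.
- p (player_id=6) pairs with 1 row(s) of g.
- p (player_id=3) has no partner in g.
- 4 row(s) from g found no p partner → padded with NULL.
After projecting and ordering:
p.pname | g.opponent | g.player_id
Ken | BQ | 6
NULL | DM | 9
NULL | JV | 7
NULL | MT | 4
NULL | QE | 1

(Ken, BQ, 6); (NULL, DM, 9); (NULL, JV, 7); (NULL, MT, 4); (NULL, QE, 1)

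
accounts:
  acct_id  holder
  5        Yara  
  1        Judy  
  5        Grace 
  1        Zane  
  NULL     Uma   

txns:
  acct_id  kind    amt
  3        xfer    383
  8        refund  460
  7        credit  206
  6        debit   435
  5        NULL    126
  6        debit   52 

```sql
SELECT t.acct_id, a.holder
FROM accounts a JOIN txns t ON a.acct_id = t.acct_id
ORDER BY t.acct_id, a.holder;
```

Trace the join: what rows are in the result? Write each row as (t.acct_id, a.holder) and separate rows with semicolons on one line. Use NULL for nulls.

(5, Grace); (5, Yara)

INNER JOIN keeps only pairs where the ON condition holds.
Matching on a.acct_id = t.acct_id. A NULL in a compared column never satisfies the condition.
Matched pairs: 2.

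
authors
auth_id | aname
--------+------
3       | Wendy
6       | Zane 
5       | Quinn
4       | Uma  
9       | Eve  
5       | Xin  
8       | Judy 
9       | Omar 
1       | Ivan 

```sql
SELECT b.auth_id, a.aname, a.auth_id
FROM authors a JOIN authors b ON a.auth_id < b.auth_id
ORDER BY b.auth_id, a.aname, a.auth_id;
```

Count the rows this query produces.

34

INNER JOIN keeps only pairs where the ON condition holds.
Matching on a.auth_id < b.auth_id.
- a row (auth_id=3): matches 7 b row(s) → 7 output row(s).
- a row (auth_id=6): matches 3 b row(s) → 3 output row(s).
- a row (auth_id=5): matches 4 b row(s) → 4 output row(s).
- a row (auth_id=4): matches 6 b row(s) → 6 output row(s).
- a row (auth_id=9): no match → dropped.
- a row (auth_id=5): matches 4 b row(s) → 4 output row(s).
- a row (auth_id=8): matches 2 b row(s) → 2 output row(s).
- a row (auth_id=9): no match → dropped.
- a row (auth_id=1): matches 8 b row(s) → 8 output row(s).
Total: 34 rows.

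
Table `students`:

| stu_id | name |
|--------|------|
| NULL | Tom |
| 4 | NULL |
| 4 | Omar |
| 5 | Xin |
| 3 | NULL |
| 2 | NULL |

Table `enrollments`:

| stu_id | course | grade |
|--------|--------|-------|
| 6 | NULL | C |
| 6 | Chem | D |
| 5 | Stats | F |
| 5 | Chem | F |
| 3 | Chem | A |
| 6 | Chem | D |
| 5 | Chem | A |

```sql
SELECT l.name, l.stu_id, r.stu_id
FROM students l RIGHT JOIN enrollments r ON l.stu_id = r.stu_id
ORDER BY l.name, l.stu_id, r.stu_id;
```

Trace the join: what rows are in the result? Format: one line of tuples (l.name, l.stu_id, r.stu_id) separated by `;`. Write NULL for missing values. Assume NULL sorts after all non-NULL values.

RIGHT JOIN keeps every row from `enrollments`; unmatched rows get NULL for `students`'s columns.
Matching on l.stu_id = r.stu_id. A NULL in a compared column never satisfies the condition.
- l row (stu_id=NULL): no match.
- l row (stu_id=4): no match.
- l row (stu_id=4): no match.
- l row (stu_id=5): matches 3 r row(s) → 3 output row(s).
- l row (stu_id=3): matches 1 r row(s) → 1 output row(s).
- l row (stu_id=2): no match.
- plus 3 unmatched r row(s), each kept with NULL l columns.
After projecting and ordering:
l.name | l.stu_id | r.stu_id
Xin | 5 | 5
Xin | 5 | 5
Xin | 5 | 5
NULL | 3 | 3
NULL | NULL | 6
NULL | NULL | 6
NULL | NULL | 6

(Xin, 5, 5); (Xin, 5, 5); (Xin, 5, 5); (NULL, 3, 3); (NULL, NULL, 6); (NULL, NULL, 6); (NULL, NULL, 6)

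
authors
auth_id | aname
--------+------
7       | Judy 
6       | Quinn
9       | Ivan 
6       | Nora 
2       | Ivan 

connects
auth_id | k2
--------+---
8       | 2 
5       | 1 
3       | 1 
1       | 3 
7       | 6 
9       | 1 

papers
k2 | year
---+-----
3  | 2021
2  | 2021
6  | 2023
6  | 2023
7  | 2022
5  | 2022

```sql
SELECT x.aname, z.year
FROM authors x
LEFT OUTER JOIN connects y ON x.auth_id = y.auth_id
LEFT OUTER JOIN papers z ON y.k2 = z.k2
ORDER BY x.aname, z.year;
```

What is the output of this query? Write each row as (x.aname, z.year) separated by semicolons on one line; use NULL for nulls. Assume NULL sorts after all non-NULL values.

(Ivan, NULL); (Ivan, NULL); (Judy, 2023); (Judy, 2023); (Nora, NULL); (Quinn, NULL)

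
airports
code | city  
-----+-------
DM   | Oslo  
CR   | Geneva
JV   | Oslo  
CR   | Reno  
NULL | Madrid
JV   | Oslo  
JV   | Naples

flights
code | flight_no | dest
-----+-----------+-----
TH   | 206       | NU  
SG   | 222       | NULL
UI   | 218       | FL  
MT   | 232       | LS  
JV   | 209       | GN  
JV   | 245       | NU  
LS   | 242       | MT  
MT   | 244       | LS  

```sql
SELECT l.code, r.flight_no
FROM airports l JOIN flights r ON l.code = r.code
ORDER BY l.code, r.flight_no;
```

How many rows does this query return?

INNER JOIN keeps only pairs where the ON condition holds.
Matching on l.code = r.code. A NULL in a compared column never satisfies the condition.
- l row (code=DM): no match → dropped.
- l row (code=CR): no match → dropped.
- l row (code=JV): matches 2 r row(s) → 2 output row(s).
- l row (code=CR): no match → dropped.
- l row (code=NULL): no match → dropped.
- l row (code=JV): matches 2 r row(s) → 2 output row(s).
- l row (code=JV): matches 2 r row(s) → 2 output row(s).
Total: 6 rows.

6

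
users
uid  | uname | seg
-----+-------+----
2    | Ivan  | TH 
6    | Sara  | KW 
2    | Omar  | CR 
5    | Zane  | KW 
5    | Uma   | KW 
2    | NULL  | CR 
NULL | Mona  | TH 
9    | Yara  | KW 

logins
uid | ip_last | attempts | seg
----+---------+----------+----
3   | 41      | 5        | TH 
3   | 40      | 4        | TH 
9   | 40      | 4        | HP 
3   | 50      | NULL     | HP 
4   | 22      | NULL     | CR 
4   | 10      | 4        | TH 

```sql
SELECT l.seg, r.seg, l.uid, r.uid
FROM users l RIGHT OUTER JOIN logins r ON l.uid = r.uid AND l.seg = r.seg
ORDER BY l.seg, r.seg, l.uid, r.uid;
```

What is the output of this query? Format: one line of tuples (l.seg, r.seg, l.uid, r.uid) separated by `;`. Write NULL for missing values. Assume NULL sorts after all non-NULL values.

RIGHT JOIN keeps every row from `logins`; unmatched rows get NULL for `users`'s columns.
Matching on l.uid = r.uid AND l.seg = r.seg. A NULL in a compared column never satisfies the condition.
Matched pairs: 0; unmatched r rows kept: 6.

(NULL, CR, NULL, 4); (NULL, HP, NULL, 3); (NULL, HP, NULL, 9); (NULL, TH, NULL, 3); (NULL, TH, NULL, 3); (NULL, TH, NULL, 4)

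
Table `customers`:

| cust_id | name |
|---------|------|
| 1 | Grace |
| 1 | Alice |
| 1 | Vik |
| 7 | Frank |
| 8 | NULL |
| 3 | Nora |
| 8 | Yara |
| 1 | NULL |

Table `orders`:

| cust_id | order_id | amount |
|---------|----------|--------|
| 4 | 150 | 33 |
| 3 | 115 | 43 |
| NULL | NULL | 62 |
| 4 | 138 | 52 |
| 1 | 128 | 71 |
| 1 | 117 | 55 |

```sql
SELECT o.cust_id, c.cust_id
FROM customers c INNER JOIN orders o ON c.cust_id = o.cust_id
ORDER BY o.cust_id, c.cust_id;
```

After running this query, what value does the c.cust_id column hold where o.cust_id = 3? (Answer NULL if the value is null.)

INNER JOIN keeps only pairs where the ON condition holds.
Matching on c.cust_id = o.cust_id. A NULL in a compared column never satisfies the condition.
Matched pairs: 9.

3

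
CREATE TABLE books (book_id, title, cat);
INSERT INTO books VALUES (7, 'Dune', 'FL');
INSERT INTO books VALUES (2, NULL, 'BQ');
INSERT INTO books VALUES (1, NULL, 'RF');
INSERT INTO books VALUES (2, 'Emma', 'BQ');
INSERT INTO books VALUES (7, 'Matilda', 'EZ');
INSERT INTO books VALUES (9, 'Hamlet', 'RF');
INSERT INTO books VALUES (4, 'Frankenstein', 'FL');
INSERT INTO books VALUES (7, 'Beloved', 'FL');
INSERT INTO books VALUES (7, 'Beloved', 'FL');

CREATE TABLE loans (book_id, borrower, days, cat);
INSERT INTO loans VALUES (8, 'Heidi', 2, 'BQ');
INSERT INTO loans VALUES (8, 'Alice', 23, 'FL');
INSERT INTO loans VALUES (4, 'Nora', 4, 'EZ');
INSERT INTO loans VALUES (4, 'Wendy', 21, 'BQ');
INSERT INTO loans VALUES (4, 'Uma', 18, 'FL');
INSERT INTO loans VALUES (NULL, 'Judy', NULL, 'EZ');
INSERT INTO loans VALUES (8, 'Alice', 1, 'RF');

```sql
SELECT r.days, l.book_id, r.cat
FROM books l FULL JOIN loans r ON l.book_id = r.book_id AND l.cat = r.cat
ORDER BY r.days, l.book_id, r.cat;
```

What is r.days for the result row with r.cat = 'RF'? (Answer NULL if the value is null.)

FULL OUTER JOIN keeps every row from both sides; unmatched rows get NULL for the other side's columns.
Matching on l.book_id = r.book_id AND l.cat = r.cat. A NULL in a compared column never satisfies the condition.
- l (book_id=7, cat=FL) has no partner → padded with NULL.
- l (book_id=2, cat=BQ) has no partner → padded with NULL.
- l (book_id=1, cat=RF) has no partner → padded with NULL.
- l (book_id=2, cat=BQ) has no partner → padded with NULL.
- l (book_id=7, cat=EZ) has no partner → padded with NULL.
- l (book_id=9, cat=RF) has no partner → padded with NULL.
- l (book_id=4, cat=FL) pairs with 1 row(s) of r.
- l (book_id=7, cat=FL) has no partner → padded with NULL.
- l (book_id=7, cat=FL) has no partner → padded with NULL.
- 6 r row(s) had no l match → kept, l columns NULL.

1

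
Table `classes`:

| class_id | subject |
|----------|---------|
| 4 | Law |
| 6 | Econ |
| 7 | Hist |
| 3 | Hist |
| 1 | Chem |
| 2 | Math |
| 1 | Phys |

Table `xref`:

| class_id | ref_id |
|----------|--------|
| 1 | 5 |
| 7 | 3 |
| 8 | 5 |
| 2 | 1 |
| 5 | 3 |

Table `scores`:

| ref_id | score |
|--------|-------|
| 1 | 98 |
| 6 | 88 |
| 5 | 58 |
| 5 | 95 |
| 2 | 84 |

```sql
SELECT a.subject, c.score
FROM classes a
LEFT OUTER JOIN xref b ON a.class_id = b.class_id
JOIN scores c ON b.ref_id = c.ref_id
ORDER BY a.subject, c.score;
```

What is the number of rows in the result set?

Evaluate left to right. First `classes a LEFT JOIN xref b` on class_id: 7 row(s).
Then INNER JOIN `scores c` on ref_id: keep only rows whose b.ref_id appears in c.
Result: 5 row(s).

5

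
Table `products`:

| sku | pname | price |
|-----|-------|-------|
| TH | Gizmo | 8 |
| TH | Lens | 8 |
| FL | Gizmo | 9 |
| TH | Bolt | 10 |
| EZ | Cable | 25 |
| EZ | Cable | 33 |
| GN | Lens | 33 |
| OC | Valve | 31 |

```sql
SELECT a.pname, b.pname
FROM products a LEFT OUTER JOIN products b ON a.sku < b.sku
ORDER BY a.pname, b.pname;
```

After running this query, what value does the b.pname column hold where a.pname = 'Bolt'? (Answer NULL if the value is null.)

LEFT JOIN keeps every row from `products a`; unmatched rows get NULL for `products b`'s columns.
Matching on a.sku < b.sku.
- sku=TH: no b row matches, row kept with b columns NULL.
- sku=TH: no b row matches, row kept with b columns NULL.
- sku=FL: 5 matching b row(s), so 5 row(s) emitted.
- sku=TH: no b row matches, row kept with b columns NULL.
- sku=EZ: 6 matching b row(s), so 6 row(s) emitted.
- sku=EZ: 6 matching b row(s), so 6 row(s) emitted.
- sku=GN: 4 matching b row(s), so 4 row(s) emitted.
- sku=OC: 3 matching b row(s), so 3 row(s) emitted.

NULL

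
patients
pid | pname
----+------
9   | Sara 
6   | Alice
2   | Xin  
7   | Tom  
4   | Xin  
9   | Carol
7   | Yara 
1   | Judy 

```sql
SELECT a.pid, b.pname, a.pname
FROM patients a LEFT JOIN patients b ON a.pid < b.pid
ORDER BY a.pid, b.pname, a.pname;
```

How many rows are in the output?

LEFT JOIN keeps every row from `patients a`; unmatched rows get NULL for `patients b`'s columns.
Matching on a.pid < b.pid.
Matched pairs: 26; unmatched a rows kept: 2.
Total: 26 matched + 2 padded = 28 rows.

28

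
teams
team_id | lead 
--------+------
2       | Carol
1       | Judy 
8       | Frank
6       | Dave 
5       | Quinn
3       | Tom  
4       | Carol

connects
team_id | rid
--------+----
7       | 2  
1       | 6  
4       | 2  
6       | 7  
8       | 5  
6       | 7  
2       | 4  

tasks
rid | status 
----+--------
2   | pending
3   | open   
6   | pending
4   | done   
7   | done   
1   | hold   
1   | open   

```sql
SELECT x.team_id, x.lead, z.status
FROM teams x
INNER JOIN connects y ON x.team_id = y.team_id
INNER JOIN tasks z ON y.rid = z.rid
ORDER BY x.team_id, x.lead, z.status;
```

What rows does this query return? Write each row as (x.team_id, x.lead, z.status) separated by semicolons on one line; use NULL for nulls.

(1, Judy, pending); (2, Carol, done); (4, Carol, pending); (6, Dave, done); (6, Dave, done)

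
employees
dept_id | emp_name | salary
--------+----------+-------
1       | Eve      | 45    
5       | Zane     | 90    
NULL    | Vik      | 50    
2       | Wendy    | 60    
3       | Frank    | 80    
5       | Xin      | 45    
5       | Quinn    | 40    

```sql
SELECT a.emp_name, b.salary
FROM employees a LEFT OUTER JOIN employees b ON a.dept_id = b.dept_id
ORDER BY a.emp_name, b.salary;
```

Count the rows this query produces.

13

LEFT JOIN keeps every row from `employees a`; unmatched rows get NULL for `employees b`'s columns.
Matching on a.dept_id = b.dept_id. A NULL in a compared column never satisfies the condition.
- dept_id=1: 1 matching b row(s), so 1 row(s) emitted.
- dept_id=5: 3 matching b row(s), so 3 row(s) emitted.
- dept_id=NULL: no b row matches, row kept with b columns NULL.
- dept_id=2: 1 matching b row(s), so 1 row(s) emitted.
- dept_id=3: 1 matching b row(s), so 1 row(s) emitted.
- dept_id=5: 3 matching b row(s), so 3 row(s) emitted.
- dept_id=5: 3 matching b row(s), so 3 row(s) emitted.
Total: 12 matched + 1 padded = 13 rows.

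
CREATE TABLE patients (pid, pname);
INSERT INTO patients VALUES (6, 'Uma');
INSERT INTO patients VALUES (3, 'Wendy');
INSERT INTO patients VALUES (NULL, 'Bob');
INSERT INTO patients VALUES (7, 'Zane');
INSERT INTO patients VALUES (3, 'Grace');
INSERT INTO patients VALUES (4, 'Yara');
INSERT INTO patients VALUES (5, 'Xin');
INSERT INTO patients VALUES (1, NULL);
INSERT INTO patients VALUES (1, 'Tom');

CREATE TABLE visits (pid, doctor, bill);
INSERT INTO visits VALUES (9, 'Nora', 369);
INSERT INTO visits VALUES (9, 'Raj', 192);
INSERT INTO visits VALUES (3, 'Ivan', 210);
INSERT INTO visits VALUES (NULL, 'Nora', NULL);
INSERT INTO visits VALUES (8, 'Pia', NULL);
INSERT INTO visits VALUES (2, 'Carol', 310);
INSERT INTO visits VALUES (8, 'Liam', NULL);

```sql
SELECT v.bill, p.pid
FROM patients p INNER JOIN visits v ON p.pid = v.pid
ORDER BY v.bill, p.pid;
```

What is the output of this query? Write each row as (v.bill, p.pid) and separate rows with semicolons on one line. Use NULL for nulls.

(210, 3); (210, 3)

INNER JOIN keeps only pairs where the ON condition holds.
Matching on p.pid = v.pid. A NULL in a compared column never satisfies the condition.
- pid=6: no matching v row, dropped.
- pid=3: 1 matching v row(s), so 1 row(s) emitted.
- pid=NULL: no matching v row, dropped.
- pid=7: no matching v row, dropped.
- pid=3: 1 matching v row(s), so 1 row(s) emitted.
- pid=4: no matching v row, dropped.
- pid=5: no matching v row, dropped.
- pid=1: no matching v row, dropped.
- pid=1: no matching v row, dropped.
After projecting and ordering:
v.bill | p.pid
210 | 3
210 | 3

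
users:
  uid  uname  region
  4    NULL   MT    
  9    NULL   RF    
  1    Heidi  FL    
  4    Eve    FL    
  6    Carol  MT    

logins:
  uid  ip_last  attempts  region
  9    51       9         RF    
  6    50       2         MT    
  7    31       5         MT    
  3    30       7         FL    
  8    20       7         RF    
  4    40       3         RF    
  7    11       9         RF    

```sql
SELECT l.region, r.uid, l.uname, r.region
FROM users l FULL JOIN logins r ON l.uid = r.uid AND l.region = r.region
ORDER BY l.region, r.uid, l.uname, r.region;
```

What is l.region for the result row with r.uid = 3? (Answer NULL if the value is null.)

FULL OUTER JOIN keeps every row from both sides; unmatched rows get NULL for the other side's columns.
Matching on l.uid = r.uid AND l.region = r.region.
- uid=4, region=MT: no r row matches, row kept with r columns NULL.
- uid=9, region=RF: 1 matching r row(s), so 1 row(s) emitted.
- uid=1, region=FL: no r row matches, row kept with r columns NULL.
- uid=4, region=FL: no r row matches, row kept with r columns NULL.
- uid=6, region=MT: 1 matching r row(s), so 1 row(s) emitted.
- plus 5 unmatched r row(s), each kept with NULL l columns.

NULL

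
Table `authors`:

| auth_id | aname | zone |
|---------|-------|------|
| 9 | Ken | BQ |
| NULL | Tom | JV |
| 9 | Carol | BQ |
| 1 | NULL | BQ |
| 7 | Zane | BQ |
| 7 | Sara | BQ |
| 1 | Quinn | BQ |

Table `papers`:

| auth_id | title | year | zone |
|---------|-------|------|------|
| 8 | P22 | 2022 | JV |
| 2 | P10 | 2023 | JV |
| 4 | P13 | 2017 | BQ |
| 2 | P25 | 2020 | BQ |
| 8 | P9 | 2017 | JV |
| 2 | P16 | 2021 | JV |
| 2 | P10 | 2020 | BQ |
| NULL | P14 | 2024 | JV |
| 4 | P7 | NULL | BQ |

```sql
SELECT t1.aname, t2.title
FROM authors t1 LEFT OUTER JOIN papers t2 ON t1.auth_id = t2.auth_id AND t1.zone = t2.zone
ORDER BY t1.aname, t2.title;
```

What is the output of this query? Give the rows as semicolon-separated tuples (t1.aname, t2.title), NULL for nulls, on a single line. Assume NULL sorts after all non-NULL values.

(Carol, NULL); (Ken, NULL); (Quinn, NULL); (Sara, NULL); (Tom, NULL); (Zane, NULL); (NULL, NULL)

LEFT JOIN keeps every row from `authors`; unmatched rows get NULL for `papers`'s columns.
Matching on t1.auth_id = t2.auth_id AND t1.zone = t2.zone. A NULL in a compared column never satisfies the condition.
- t1[0] auth_id=9, zone=BQ → no match; kept with NULLs on the t2 side.
- t1[1] auth_id=NULL, zone=JV → no match; kept with NULLs on the t2 side.
- t1[2] auth_id=9, zone=BQ → no match; kept with NULLs on the t2 side.
- t1[3] auth_id=1, zone=BQ → no match; kept with NULLs on the t2 side.
- t1[4] auth_id=7, zone=BQ → no match; kept with NULLs on the t2 side.
- t1[5] auth_id=7, zone=BQ → no match; kept with NULLs on the t2 side.
- t1[6] auth_id=1, zone=BQ → no match; kept with NULLs on the t2 side.
After projecting and ordering:
t1.aname | t2.title
Carol | NULL
Ken | NULL
Quinn | NULL
Sara | NULL
Tom | NULL
Zane | NULL
NULL | NULL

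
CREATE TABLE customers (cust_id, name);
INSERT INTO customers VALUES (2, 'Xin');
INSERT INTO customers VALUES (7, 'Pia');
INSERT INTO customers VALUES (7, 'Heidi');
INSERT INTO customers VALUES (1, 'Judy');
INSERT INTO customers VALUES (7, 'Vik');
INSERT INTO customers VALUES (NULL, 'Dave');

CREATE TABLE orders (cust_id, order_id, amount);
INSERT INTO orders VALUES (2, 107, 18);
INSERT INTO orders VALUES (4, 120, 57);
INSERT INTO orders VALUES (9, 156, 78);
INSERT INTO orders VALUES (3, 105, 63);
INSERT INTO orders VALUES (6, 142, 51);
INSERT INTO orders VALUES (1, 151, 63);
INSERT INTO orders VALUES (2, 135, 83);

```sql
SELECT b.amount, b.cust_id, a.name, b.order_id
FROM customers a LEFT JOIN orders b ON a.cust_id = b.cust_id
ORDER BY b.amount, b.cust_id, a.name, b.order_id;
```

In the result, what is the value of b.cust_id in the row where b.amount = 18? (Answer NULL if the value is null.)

2

LEFT JOIN keeps every row from `customers`; unmatched rows get NULL for `orders`'s columns.
Matching on a.cust_id = b.cust_id. A NULL in a compared column never satisfies the condition.
- a row (cust_id=2): matches 2 b row(s) → 2 output row(s).
- a row (cust_id=7): no match → kept, b columns NULL.
- a row (cust_id=7): no match → kept, b columns NULL.
- a row (cust_id=1): matches 1 b row(s) → 1 output row(s).
- a row (cust_id=7): no match → kept, b columns NULL.
- a row (cust_id=NULL): no match → kept, b columns NULL.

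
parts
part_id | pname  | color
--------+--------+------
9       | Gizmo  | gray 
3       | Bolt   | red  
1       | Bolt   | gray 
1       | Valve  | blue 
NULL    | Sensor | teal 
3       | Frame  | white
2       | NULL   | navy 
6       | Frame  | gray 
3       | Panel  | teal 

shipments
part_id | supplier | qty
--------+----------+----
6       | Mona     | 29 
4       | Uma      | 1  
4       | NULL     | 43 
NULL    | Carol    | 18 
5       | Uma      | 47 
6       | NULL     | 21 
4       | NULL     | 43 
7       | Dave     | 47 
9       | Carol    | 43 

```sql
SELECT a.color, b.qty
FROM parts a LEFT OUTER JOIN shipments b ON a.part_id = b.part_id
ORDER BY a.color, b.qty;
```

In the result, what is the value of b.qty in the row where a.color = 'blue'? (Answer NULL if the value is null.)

LEFT JOIN keeps every row from `parts`; unmatched rows get NULL for `shipments`'s columns.
Matching on a.part_id = b.part_id. A NULL in a compared column never satisfies the condition.
- part_id=9: 1 matching b row(s), so 1 row(s) emitted.
- part_id=3: no b row matches, row kept with b columns NULL.
- part_id=1: no b row matches, row kept with b columns NULL.
- part_id=1: no b row matches, row kept with b columns NULL.
- part_id=NULL: no b row matches, row kept with b columns NULL.
- part_id=3: no b row matches, row kept with b columns NULL.
- part_id=2: no b row matches, row kept with b columns NULL.
- part_id=6: 2 matching b row(s), so 2 row(s) emitted.
- part_id=3: no b row matches, row kept with b columns NULL.

NULL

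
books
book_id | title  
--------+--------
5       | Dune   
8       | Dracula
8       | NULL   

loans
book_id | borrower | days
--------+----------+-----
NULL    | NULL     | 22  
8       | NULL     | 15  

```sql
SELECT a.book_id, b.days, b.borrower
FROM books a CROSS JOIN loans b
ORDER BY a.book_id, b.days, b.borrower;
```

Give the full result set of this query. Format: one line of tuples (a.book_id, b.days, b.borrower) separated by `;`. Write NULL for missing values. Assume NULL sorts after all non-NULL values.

CROSS JOIN pairs every row of `books` with every row of `loans`: 3 × 2 = 6 rows.
After projecting and ordering:
a.book_id | b.days | b.borrower
5 | 15 | NULL
5 | 22 | NULL
8 | 15 | NULL
8 | 15 | NULL
8 | 22 | NULL
8 | 22 | NULL

(5, 15, NULL); (5, 22, NULL); (8, 15, NULL); (8, 15, NULL); (8, 22, NULL); (8, 22, NULL)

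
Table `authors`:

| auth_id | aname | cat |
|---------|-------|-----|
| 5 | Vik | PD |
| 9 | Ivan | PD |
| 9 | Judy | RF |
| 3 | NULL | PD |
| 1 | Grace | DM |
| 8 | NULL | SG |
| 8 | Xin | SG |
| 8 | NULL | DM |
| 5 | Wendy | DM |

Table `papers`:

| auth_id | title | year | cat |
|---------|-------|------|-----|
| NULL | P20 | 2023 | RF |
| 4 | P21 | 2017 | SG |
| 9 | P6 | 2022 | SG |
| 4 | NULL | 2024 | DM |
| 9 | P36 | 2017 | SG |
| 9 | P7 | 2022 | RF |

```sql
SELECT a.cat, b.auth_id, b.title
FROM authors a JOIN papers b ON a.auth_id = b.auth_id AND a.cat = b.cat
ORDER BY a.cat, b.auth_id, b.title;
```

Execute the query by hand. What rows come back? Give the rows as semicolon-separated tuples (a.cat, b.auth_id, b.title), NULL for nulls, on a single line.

INNER JOIN keeps only pairs where the ON condition holds.
Matching on a.auth_id = b.auth_id AND a.cat = b.cat. A NULL in a compared column never satisfies the condition.
- a[0] auth_id=5, cat=PD → no match; dropped.
- a[1] auth_id=9, cat=PD → no match; dropped.
- a[2] auth_id=9, cat=RF → 1 match(es) in b → 1 row(s).
- a[3] auth_id=3, cat=PD → no match; dropped.
- a[4] auth_id=1, cat=DM → no match; dropped.
- a[5] auth_id=8, cat=SG → no match; dropped.
- a[6] auth_id=8, cat=SG → no match; dropped.
- a[7] auth_id=8, cat=DM → no match; dropped.
- a[8] auth_id=5, cat=DM → no match; dropped.
After projecting and ordering:
a.cat | b.auth_id | b.title
RF | 9 | P7

(RF, 9, P7)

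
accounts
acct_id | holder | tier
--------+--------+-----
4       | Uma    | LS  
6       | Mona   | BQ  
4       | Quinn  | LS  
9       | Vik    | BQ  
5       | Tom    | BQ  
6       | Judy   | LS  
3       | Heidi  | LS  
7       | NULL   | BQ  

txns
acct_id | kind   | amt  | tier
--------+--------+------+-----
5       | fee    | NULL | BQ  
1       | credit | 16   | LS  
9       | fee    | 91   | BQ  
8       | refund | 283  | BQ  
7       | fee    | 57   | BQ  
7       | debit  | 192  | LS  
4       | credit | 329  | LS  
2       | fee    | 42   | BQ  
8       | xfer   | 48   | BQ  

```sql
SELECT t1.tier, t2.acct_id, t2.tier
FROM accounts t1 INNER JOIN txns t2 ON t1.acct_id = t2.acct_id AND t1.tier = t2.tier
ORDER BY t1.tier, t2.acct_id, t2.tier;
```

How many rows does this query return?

5

INNER JOIN keeps only pairs where the ON condition holds.
Matching on t1.acct_id = t2.acct_id AND t1.tier = t2.tier.
Matched pairs: 5.
Total: 5 rows.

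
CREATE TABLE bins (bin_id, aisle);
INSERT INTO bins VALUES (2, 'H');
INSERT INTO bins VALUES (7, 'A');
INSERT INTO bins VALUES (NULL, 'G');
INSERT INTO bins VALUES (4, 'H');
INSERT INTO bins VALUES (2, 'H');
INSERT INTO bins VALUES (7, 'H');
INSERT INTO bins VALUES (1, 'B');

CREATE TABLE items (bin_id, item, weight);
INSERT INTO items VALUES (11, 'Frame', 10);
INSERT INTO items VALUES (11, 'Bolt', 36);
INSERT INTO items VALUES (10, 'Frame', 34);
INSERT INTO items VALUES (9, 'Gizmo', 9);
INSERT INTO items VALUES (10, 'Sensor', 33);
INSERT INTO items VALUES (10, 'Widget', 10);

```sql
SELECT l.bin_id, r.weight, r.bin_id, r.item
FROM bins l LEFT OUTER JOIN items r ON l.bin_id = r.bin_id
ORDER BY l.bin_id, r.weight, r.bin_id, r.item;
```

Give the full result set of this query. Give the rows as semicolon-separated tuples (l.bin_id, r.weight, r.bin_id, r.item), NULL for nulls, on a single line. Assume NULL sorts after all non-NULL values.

LEFT JOIN keeps every row from `bins`; unmatched rows get NULL for `items`'s columns.
Matching on l.bin_id = r.bin_id. A NULL in a compared column never satisfies the condition.
- l[0] bin_id=2 → no match; kept with NULLs on the r side.
- l[1] bin_id=7 → no match; kept with NULLs on the r side.
- l[2] bin_id=NULL → no match; kept with NULLs on the r side.
- l[3] bin_id=4 → no match; kept with NULLs on the r side.
- l[4] bin_id=2 → no match; kept with NULLs on the r side.
- l[5] bin_id=7 → no match; kept with NULLs on the r side.
- l[6] bin_id=1 → no match; kept with NULLs on the r side.
After projecting and ordering:
l.bin_id | r.weight | r.bin_id | r.item
1 | NULL | NULL | NULL
2 | NULL | NULL | NULL
2 | NULL | NULL | NULL
4 | NULL | NULL | NULL
7 | NULL | NULL | NULL
7 | NULL | NULL | NULL
NULL | NULL | NULL | NULL

(1, NULL, NULL, NULL); (2, NULL, NULL, NULL); (2, NULL, NULL, NULL); (4, NULL, NULL, NULL); (7, NULL, NULL, NULL); (7, NULL, NULL, NULL); (NULL, NULL, NULL, NULL)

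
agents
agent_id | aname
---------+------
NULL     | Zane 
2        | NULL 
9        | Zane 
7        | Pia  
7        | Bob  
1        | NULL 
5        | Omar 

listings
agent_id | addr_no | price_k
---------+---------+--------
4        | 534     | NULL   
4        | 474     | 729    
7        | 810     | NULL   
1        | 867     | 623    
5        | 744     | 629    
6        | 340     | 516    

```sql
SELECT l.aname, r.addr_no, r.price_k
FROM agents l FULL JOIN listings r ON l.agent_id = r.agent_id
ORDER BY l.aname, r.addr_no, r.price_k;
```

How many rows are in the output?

FULL OUTER JOIN keeps every row from both sides; unmatched rows get NULL for the other side's columns.
Matching on l.agent_id = r.agent_id. A NULL in a compared column never satisfies the condition.
Matched pairs: 4; unmatched l rows kept: 3; unmatched r rows kept: 3.
Total: 4 matched + 6 padded = 10 rows.

10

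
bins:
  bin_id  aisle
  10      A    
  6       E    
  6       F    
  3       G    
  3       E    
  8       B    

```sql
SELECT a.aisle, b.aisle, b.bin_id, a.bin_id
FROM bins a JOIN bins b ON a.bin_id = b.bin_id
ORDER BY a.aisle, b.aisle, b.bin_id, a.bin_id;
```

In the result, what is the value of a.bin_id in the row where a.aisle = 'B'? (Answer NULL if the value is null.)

INNER JOIN keeps only pairs where the ON condition holds.
Matching on a.bin_id = b.bin_id.
- bin_id=10: 1 matching b row(s), so 1 row(s) emitted.
- bin_id=6: 2 matching b row(s), so 2 row(s) emitted.
- bin_id=6: 2 matching b row(s), so 2 row(s) emitted.
- bin_id=3: 2 matching b row(s), so 2 row(s) emitted.
- bin_id=3: 2 matching b row(s), so 2 row(s) emitted.
- bin_id=8: 1 matching b row(s), so 1 row(s) emitted.

8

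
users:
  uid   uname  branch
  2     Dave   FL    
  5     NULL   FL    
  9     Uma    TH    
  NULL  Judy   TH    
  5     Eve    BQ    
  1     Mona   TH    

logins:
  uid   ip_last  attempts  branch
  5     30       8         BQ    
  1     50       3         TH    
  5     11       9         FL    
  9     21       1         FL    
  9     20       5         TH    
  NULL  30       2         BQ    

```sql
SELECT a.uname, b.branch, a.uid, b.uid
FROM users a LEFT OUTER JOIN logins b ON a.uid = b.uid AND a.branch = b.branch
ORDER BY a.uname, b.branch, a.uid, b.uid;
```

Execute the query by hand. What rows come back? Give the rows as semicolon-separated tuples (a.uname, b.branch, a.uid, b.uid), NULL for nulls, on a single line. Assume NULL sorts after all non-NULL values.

(Dave, NULL, 2, NULL); (Eve, BQ, 5, 5); (Judy, NULL, NULL, NULL); (Mona, TH, 1, 1); (Uma, TH, 9, 9); (NULL, FL, 5, 5)

LEFT JOIN keeps every row from `users`; unmatched rows get NULL for `logins`'s columns.
Matching on a.uid = b.uid AND a.branch = b.branch. A NULL in a compared column never satisfies the condition.
Matched pairs: 4; unmatched a rows kept: 2.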